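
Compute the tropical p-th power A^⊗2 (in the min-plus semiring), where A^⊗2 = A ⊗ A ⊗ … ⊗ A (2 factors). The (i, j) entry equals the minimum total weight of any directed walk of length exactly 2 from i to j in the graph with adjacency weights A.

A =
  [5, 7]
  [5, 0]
A^⊗2 =
  [10, 7]
  [5, 0]

Each entry (A^⊗2)_ij equals the minimum over all length-2 walks i = v_0 → v_1 → … → v_2 = j of Σ_t A[v_t][v_{t+1}]. For example, for (i, j) = (0, 1) we minimise over 2 possible intermediate vertex sequences; the minimum is 7, attained along the walk 0 → 1 → 1.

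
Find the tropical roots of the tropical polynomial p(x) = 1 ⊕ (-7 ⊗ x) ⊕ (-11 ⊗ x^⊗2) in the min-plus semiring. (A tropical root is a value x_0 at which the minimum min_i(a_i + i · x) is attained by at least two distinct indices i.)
Roots: {4, 8}

Each tropical root is a break point of the lower envelope of the lines y = a_i + i · x (there are 3 lines, with slopes 0, 1, ..., 2). Only the lines that attain the minimum somewhere contribute to roots; other lines are dominated. Here the surviving (envelope) indices are i = 2, i = 1, i = 0.
Intersections between consecutive envelope lines give the roots: for adjacent envelope indices i < j the intersection is x = (a_i − a_j) / (j − i). Reading off the sorted break points: {4, 8}.
Verification: at each break x_0, at least two indices attain the minimum of min_i(a_i + i · x_0).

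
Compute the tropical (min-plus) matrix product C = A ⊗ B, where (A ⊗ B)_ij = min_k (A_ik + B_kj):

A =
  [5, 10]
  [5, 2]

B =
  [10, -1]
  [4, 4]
A ⊗ B =
  [14, 4]
  [6, 4]

Apply the min-plus product entry-by-entry:
  C[0][0] = min over k of (A[0][0] + B[0][0] = 5 + 10 = 15, A[0][1] + B[1][0] = 10 + 4 = 14) = 14 (attained at k = 1)
  C[0][1] = min over k of (A[0][0] + B[0][1] = 5 + -1 = 4, A[0][1] + B[1][1] = 10 + 4 = 14) = 4 (attained at k = 0)
  C[1][0] = min over k of (A[1][0] + B[0][0] = 5 + 10 = 15, A[1][1] + B[1][0] = 2 + 4 = 6) = 6 (attained at k = 1)
  C[1][1] = min over k of (A[1][0] + B[0][1] = 5 + -1 = 4, A[1][1] + B[1][1] = 2 + 4 = 6) = 4 (attained at k = 0)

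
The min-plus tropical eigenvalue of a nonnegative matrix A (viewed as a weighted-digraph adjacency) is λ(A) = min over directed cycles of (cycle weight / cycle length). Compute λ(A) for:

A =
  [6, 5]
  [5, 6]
λ(A) = 5

Enumerate directed cycles and compute their means (weight / length). Sample:
  cycle 0 → 0: weight = 6, length = 1, mean = 6/1 ≈ 6.000
  cycle 1 → 1: weight = 6, length = 1, mean = 6/1 ≈ 6.000
  cycle 0 → 1 → 0: weight = 10, length = 2, mean = 10/2 ≈ 5.000
  cycle 1 → 0 → 1: weight = 10, length = 2, mean = 10/2 ≈ 5.000
Minimum mean = 5.000, attained e.g. along the cycle 0 → 1 → 0 with weight 10 and length 2. So λ(A) = 10/2 = 5.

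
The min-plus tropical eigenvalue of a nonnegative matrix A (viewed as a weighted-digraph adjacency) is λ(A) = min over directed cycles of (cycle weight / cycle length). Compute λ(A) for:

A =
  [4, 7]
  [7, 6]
λ(A) = 4

Enumerate directed cycles and compute their means (weight / length). Sample:
  cycle 0 → 0: weight = 4, length = 1, mean = 4/1 ≈ 4.000
  cycle 1 → 1: weight = 6, length = 1, mean = 6/1 ≈ 6.000
  cycle 0 → 1 → 0: weight = 14, length = 2, mean = 14/2 ≈ 7.000
  cycle 1 → 0 → 1: weight = 14, length = 2, mean = 14/2 ≈ 7.000
Minimum mean = 4.000, attained e.g. along the cycle 0 → 0 with weight 4 and length 1. So λ(A) = 4/1 = 4.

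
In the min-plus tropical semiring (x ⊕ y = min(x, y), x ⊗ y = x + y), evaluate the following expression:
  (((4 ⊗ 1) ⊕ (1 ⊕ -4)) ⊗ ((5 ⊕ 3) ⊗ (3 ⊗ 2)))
(((4 ⊗ 1) ⊕ (1 ⊕ -4)) ⊗ ((5 ⊕ 3) ⊗ (3 ⊗ 2))) = 4

Expand innermost to outermost. Recall ⊕ takes the minimum of its arguments and ⊗ takes their sum. Working out the expression (((4 ⊗ 1) ⊕ (1 ⊕ -4)) ⊗ ((5 ⊕ 3) ⊗ (3 ⊗ 2))) gives 4.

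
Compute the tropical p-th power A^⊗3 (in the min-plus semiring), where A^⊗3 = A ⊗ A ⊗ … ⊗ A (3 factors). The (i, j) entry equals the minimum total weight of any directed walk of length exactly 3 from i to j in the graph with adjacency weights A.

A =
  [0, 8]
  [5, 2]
A^⊗3 =
  [0, 8]
  [5, 6]

Each entry (A^⊗3)_ij equals the minimum over all length-3 walks i = v_0 → v_1 → … → v_3 = j of Σ_t A[v_t][v_{t+1}]. For example, for (i, j) = (0, 1) we minimise over 4 possible intermediate vertex sequences; the minimum is 8, attained along the walk 0 → 0 → 0 → 1.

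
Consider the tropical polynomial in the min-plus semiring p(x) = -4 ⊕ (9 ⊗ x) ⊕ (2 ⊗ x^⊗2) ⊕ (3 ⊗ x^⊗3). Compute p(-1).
p(-1) = -4

A tropical monomial a ⊗ x^⊗i evaluates to a + i · x. Evaluating each term at x = -1:
  Term 0 contributes -4 + 0 · -1 = -4
  Term 1 contributes 9 + 1 · -1 = 8
  Term 2 contributes 2 + 2 · -1 = 0
  Term 3 contributes 3 + 3 · -1 = 0
p(-1) = ⊕ of these = min[-4, 8, 0, 0] = -4.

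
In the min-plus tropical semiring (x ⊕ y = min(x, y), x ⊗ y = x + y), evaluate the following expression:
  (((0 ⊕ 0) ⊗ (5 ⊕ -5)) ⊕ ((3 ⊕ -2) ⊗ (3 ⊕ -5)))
(((0 ⊕ 0) ⊗ (5 ⊕ -5)) ⊕ ((3 ⊕ -2) ⊗ (3 ⊕ -5))) = -7

Expand innermost to outermost. Recall ⊕ takes the minimum of its arguments and ⊗ takes their sum. Working out the expression (((0 ⊕ 0) ⊗ (5 ⊕ -5)) ⊕ ((3 ⊕ -2) ⊗ (3 ⊕ -5))) gives -7.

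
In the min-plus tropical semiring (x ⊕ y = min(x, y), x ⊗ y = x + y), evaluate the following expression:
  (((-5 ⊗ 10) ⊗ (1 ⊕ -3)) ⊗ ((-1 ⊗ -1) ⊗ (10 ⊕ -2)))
(((-5 ⊗ 10) ⊗ (1 ⊕ -3)) ⊗ ((-1 ⊗ -1) ⊗ (10 ⊕ -2))) = -2

Expand innermost to outermost. Recall ⊕ takes the minimum of its arguments and ⊗ takes their sum. Working out the expression (((-5 ⊗ 10) ⊗ (1 ⊕ -3)) ⊗ ((-1 ⊗ -1) ⊗ (10 ⊕ -2))) gives -2.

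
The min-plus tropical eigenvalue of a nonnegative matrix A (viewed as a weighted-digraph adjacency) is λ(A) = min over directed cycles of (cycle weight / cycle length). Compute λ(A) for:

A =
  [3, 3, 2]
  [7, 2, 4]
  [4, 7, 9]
λ(A) = 2

Enumerate directed cycles and compute their means (weight / length). Sample:
  cycle 0 → 0: weight = 3, length = 1, mean = 3/1 ≈ 3.000
  cycle 1 → 1: weight = 2, length = 1, mean = 2/1 ≈ 2.000
  cycle 2 → 2: weight = 9, length = 1, mean = 9/1 ≈ 9.000
  cycle 0 → 1 → 0: weight = 10, length = 2, mean = 10/2 ≈ 5.000
  cycle 0 → 2 → 0: weight = 6, length = 2, mean = 6/2 ≈ 3.000
  cycle 1 → 0 → 1: weight = 10, length = 2, mean = 10/2 ≈ 5.000
Minimum mean = 2.000, attained e.g. along the cycle 1 → 1 with weight 2 and length 1. So λ(A) = 2/1 = 2.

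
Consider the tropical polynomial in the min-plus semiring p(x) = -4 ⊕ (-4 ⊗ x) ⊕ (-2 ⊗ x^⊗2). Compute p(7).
p(7) = -4

A tropical monomial a ⊗ x^⊗i evaluates to a + i · x. Evaluating each term at x = 7:
  Term 0 contributes -4 + 0 · 7 = -4
  Term 1 contributes -4 + 1 · 7 = 3
  Term 2 contributes -2 + 2 · 7 = 12
p(7) = ⊕ of these = min[-4, 3, 12] = -4.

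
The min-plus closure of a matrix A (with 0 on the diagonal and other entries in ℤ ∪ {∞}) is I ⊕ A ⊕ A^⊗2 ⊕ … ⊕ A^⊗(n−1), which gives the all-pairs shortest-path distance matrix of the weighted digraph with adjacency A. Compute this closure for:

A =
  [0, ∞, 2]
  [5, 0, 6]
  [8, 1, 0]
Closure =
  [0, 3, 2]
  [5, 0, 6]
  [6, 1, 0]

This is the Floyd-Warshall all-pairs shortest-path computation. For each intermediate vertex k = 0, 1, …, 2, update dist[i][j] ← min(dist[i][j], dist[i][k] + dist[k][j]). The final matrix gives, for each (i, j), the minimum total weight of any directed path from i to j (possibly empty when i = j).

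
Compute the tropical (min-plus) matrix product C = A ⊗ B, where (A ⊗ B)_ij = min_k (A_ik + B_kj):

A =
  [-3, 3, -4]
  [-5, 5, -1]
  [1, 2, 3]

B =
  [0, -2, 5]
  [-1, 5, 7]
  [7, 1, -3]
A ⊗ B =
  [-3, -5, -7]
  [-5, -7, -4]
  [1, -1, 0]

Apply the min-plus product entry-by-entry:
  C[0][0] = min over k of (A[0][0] + B[0][0] = -3 + 0 = -3, A[0][1] + B[1][0] = 3 + -1 = 2, A[0][2] + B[2][0] = -4 + 7 = 3) = -3 (attained at k = 0)
  C[0][1] = min over k of (A[0][0] + B[0][1] = -3 + -2 = -5, A[0][1] + B[1][1] = 3 + 5 = 8, A[0][2] + B[2][1] = -4 + 1 = -3) = -5 (attained at k = 0)
  C[0][2] = min over k of (A[0][0] + B[0][2] = -3 + 5 = 2, A[0][1] + B[1][2] = 3 + 7 = 10, A[0][2] + B[2][2] = -4 + -3 = -7) = -7 (attained at k = 2)
  C[1][0] = min over k of (A[1][0] + B[0][0] = -5 + 0 = -5, A[1][1] + B[1][0] = 5 + -1 = 4, A[1][2] + B[2][0] = -1 + 7 = 6) = -5 (attained at k = 0)
  C[1][1] = min over k of (A[1][0] + B[0][1] = -5 + -2 = -7, A[1][1] + B[1][1] = 5 + 5 = 10, A[1][2] + B[2][1] = -1 + 1 = 0) = -7 (attained at k = 0)
  C[1][2] = min over k of (A[1][0] + B[0][2] = -5 + 5 = 0, A[1][1] + B[1][2] = 5 + 7 = 12, A[1][2] + B[2][2] = -1 + -3 = -4) = -4 (attained at k = 2)
  C[2][0] = min over k of (A[2][0] + B[0][0] = 1 + 0 = 1, A[2][1] + B[1][0] = 2 + -1 = 1, A[2][2] + B[2][0] = 3 + 7 = 10) = 1 (attained at k = 0)
  C[2][1] = min over k of (A[2][0] + B[0][1] = 1 + -2 = -1, A[2][1] + B[1][1] = 2 + 5 = 7, A[2][2] + B[2][1] = 3 + 1 = 4) = -1 (attained at k = 0)
  C[2][2] = min over k of (A[2][0] + B[0][2] = 1 + 5 = 6, A[2][1] + B[1][2] = 2 + 7 = 9, A[2][2] + B[2][2] = 3 + -3 = 0) = 0 (attained at k = 2)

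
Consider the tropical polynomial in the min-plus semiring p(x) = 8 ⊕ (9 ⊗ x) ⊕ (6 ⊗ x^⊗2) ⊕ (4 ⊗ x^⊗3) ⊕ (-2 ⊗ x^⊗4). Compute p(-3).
p(-3) = -14

A tropical monomial a ⊗ x^⊗i evaluates to a + i · x. Evaluating each term at x = -3:
  Term 0 contributes 8 + 0 · -3 = 8
  Term 1 contributes 9 + 1 · -3 = 6
  Term 2 contributes 6 + 2 · -3 = 0
  Term 3 contributes 4 + 3 · -3 = -5
  Term 4 contributes -2 + 4 · -3 = -14
p(-3) = ⊕ of these = min[8, 6, 0, -5, -14] = -14.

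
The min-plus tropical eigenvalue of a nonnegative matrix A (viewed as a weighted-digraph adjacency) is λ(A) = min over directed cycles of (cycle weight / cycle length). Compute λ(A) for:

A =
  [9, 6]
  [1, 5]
λ(A) = 7/2

Enumerate directed cycles and compute their means (weight / length). Sample:
  cycle 0 → 0: weight = 9, length = 1, mean = 9/1 ≈ 9.000
  cycle 1 → 1: weight = 5, length = 1, mean = 5/1 ≈ 5.000
  cycle 0 → 1 → 0: weight = 7, length = 2, mean = 7/2 ≈ 3.500
  cycle 1 → 0 → 1: weight = 7, length = 2, mean = 7/2 ≈ 3.500
Minimum mean = 3.500, attained e.g. along the cycle 0 → 1 → 0 with weight 7 and length 2. So λ(A) = 7/2 = 7/2.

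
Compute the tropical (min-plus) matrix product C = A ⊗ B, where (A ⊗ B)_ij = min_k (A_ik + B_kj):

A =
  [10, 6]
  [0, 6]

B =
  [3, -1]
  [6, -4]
A ⊗ B =
  [12, 2]
  [3, -1]

Apply the min-plus product entry-by-entry:
  C[0][0] = min over k of (A[0][0] + B[0][0] = 10 + 3 = 13, A[0][1] + B[1][0] = 6 + 6 = 12) = 12 (attained at k = 1)
  C[0][1] = min over k of (A[0][0] + B[0][1] = 10 + -1 = 9, A[0][1] + B[1][1] = 6 + -4 = 2) = 2 (attained at k = 1)
  C[1][0] = min over k of (A[1][0] + B[0][0] = 0 + 3 = 3, A[1][1] + B[1][0] = 6 + 6 = 12) = 3 (attained at k = 0)
  C[1][1] = min over k of (A[1][0] + B[0][1] = 0 + -1 = -1, A[1][1] + B[1][1] = 6 + -4 = 2) = -1 (attained at k = 0)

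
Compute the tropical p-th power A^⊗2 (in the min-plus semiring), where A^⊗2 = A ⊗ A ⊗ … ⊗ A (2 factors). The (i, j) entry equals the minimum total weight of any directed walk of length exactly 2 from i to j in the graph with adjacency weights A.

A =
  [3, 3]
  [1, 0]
A^⊗2 =
  [4, 3]
  [1, 0]

Each entry (A^⊗2)_ij equals the minimum over all length-2 walks i = v_0 → v_1 → … → v_2 = j of Σ_t A[v_t][v_{t+1}]. For example, for (i, j) = (0, 1) we minimise over 2 possible intermediate vertex sequences; the minimum is 3, attained along the walk 0 → 1 → 1.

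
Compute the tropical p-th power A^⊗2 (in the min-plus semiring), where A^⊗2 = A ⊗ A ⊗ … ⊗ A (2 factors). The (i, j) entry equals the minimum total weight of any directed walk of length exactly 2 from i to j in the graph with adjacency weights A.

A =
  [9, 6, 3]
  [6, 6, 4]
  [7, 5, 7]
A^⊗2 =
  [10, 8, 10]
  [11, 9, 9]
  [11, 11, 9]

Each entry (A^⊗2)_ij equals the minimum over all length-2 walks i = v_0 → v_1 → … → v_2 = j of Σ_t A[v_t][v_{t+1}]. For example, for (i, j) = (0, 2) we minimise over 3 possible intermediate vertex sequences; the minimum is 10, attained along the walk 0 → 1 → 2.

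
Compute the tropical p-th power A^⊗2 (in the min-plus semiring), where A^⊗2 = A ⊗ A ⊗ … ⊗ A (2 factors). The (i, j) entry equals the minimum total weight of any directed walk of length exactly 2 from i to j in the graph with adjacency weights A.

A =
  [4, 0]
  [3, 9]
A^⊗2 =
  [3, 4]
  [7, 3]

Each entry (A^⊗2)_ij equals the minimum over all length-2 walks i = v_0 → v_1 → … → v_2 = j of Σ_t A[v_t][v_{t+1}]. For example, for (i, j) = (0, 1) we minimise over 2 possible intermediate vertex sequences; the minimum is 4, attained along the walk 0 → 0 → 1.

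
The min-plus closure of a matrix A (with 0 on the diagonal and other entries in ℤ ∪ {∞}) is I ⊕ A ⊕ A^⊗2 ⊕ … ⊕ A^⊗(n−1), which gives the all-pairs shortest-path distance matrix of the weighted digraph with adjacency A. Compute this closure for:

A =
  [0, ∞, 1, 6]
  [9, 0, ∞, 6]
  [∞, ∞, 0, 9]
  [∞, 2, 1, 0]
Closure =
  [0, 8, 1, 6]
  [9, 0, 7, 6]
  [20, 11, 0, 9]
  [11, 2, 1, 0]

This is the Floyd-Warshall all-pairs shortest-path computation. For each intermediate vertex k = 0, 1, …, 3, update dist[i][j] ← min(dist[i][j], dist[i][k] + dist[k][j]). The final matrix gives, for each (i, j), the minimum total weight of any directed path from i to j (possibly empty when i = j).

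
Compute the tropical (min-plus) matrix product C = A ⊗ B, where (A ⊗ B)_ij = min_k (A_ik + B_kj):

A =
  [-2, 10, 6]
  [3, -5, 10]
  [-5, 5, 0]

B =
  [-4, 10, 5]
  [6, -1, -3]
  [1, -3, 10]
A ⊗ B =
  [-6, 3, 3]
  [-1, -6, -8]
  [-9, -3, 0]

Apply the min-plus product entry-by-entry:
  C[0][0] = min over k of (A[0][0] + B[0][0] = -2 + -4 = -6, A[0][1] + B[1][0] = 10 + 6 = 16, A[0][2] + B[2][0] = 6 + 1 = 7) = -6 (attained at k = 0)
  C[0][1] = min over k of (A[0][0] + B[0][1] = -2 + 10 = 8, A[0][1] + B[1][1] = 10 + -1 = 9, A[0][2] + B[2][1] = 6 + -3 = 3) = 3 (attained at k = 2)
  C[0][2] = min over k of (A[0][0] + B[0][2] = -2 + 5 = 3, A[0][1] + B[1][2] = 10 + -3 = 7, A[0][2] + B[2][2] = 6 + 10 = 16) = 3 (attained at k = 0)
  C[1][0] = min over k of (A[1][0] + B[0][0] = 3 + -4 = -1, A[1][1] + B[1][0] = -5 + 6 = 1, A[1][2] + B[2][0] = 10 + 1 = 11) = -1 (attained at k = 0)
  C[1][1] = min over k of (A[1][0] + B[0][1] = 3 + 10 = 13, A[1][1] + B[1][1] = -5 + -1 = -6, A[1][2] + B[2][1] = 10 + -3 = 7) = -6 (attained at k = 1)
  C[1][2] = min over k of (A[1][0] + B[0][2] = 3 + 5 = 8, A[1][1] + B[1][2] = -5 + -3 = -8, A[1][2] + B[2][2] = 10 + 10 = 20) = -8 (attained at k = 1)
  C[2][0] = min over k of (A[2][0] + B[0][0] = -5 + -4 = -9, A[2][1] + B[1][0] = 5 + 6 = 11, A[2][2] + B[2][0] = 0 + 1 = 1) = -9 (attained at k = 0)
  C[2][1] = min over k of (A[2][0] + B[0][1] = -5 + 10 = 5, A[2][1] + B[1][1] = 5 + -1 = 4, A[2][2] + B[2][1] = 0 + -3 = -3) = -3 (attained at k = 2)
  C[2][2] = min over k of (A[2][0] + B[0][2] = -5 + 5 = 0, A[2][1] + B[1][2] = 5 + -3 = 2, A[2][2] + B[2][2] = 0 + 10 = 10) = 0 (attained at k = 0)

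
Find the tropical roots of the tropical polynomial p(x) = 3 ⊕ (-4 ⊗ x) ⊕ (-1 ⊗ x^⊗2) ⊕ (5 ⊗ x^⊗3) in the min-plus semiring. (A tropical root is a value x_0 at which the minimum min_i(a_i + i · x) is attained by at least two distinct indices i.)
Roots: {-6, -3, 7}

Each tropical root is a break point of the lower envelope of the lines y = a_i + i · x (there are 4 lines, with slopes 0, 1, ..., 3). Only the lines that attain the minimum somewhere contribute to roots; other lines are dominated. Here the surviving (envelope) indices are i = 3, i = 2, i = 1, i = 0.
Intersections between consecutive envelope lines give the roots: for adjacent envelope indices i < j the intersection is x = (a_i − a_j) / (j − i). Reading off the sorted break points: {-6, -3, 7}.
Verification: at each break x_0, at least two indices attain the minimum of min_i(a_i + i · x_0).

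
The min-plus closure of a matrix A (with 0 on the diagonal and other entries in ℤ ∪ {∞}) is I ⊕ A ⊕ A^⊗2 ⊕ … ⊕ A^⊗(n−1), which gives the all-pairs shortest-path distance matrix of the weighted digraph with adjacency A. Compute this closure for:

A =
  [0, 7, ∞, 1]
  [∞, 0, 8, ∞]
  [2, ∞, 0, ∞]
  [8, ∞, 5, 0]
Closure =
  [0, 7, 6, 1]
  [10, 0, 8, 11]
  [2, 9, 0, 3]
  [7, 14, 5, 0]

This is the Floyd-Warshall all-pairs shortest-path computation. For each intermediate vertex k = 0, 1, …, 3, update dist[i][j] ← min(dist[i][j], dist[i][k] + dist[k][j]). The final matrix gives, for each (i, j), the minimum total weight of any directed path from i to j (possibly empty when i = j).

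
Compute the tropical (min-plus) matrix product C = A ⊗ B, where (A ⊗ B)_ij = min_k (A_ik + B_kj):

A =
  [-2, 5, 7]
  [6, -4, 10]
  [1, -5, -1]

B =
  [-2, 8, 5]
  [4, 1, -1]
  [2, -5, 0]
A ⊗ B =
  [-4, 2, 3]
  [0, -3, -5]
  [-1, -6, -6]

Apply the min-plus product entry-by-entry:
  C[0][0] = min over k of (A[0][0] + B[0][0] = -2 + -2 = -4, A[0][1] + B[1][0] = 5 + 4 = 9, A[0][2] + B[2][0] = 7 + 2 = 9) = -4 (attained at k = 0)
  C[0][1] = min over k of (A[0][0] + B[0][1] = -2 + 8 = 6, A[0][1] + B[1][1] = 5 + 1 = 6, A[0][2] + B[2][1] = 7 + -5 = 2) = 2 (attained at k = 2)
  C[0][2] = min over k of (A[0][0] + B[0][2] = -2 + 5 = 3, A[0][1] + B[1][2] = 5 + -1 = 4, A[0][2] + B[2][2] = 7 + 0 = 7) = 3 (attained at k = 0)
  C[1][0] = min over k of (A[1][0] + B[0][0] = 6 + -2 = 4, A[1][1] + B[1][0] = -4 + 4 = 0, A[1][2] + B[2][0] = 10 + 2 = 12) = 0 (attained at k = 1)
  C[1][1] = min over k of (A[1][0] + B[0][1] = 6 + 8 = 14, A[1][1] + B[1][1] = -4 + 1 = -3, A[1][2] + B[2][1] = 10 + -5 = 5) = -3 (attained at k = 1)
  C[1][2] = min over k of (A[1][0] + B[0][2] = 6 + 5 = 11, A[1][1] + B[1][2] = -4 + -1 = -5, A[1][2] + B[2][2] = 10 + 0 = 10) = -5 (attained at k = 1)
  C[2][0] = min over k of (A[2][0] + B[0][0] = 1 + -2 = -1, A[2][1] + B[1][0] = -5 + 4 = -1, A[2][2] + B[2][0] = -1 + 2 = 1) = -1 (attained at k = 0)
  C[2][1] = min over k of (A[2][0] + B[0][1] = 1 + 8 = 9, A[2][1] + B[1][1] = -5 + 1 = -4, A[2][2] + B[2][1] = -1 + -5 = -6) = -6 (attained at k = 2)
  C[2][2] = min over k of (A[2][0] + B[0][2] = 1 + 5 = 6, A[2][1] + B[1][2] = -5 + -1 = -6, A[2][2] + B[2][2] = -1 + 0 = -1) = -6 (attained at k = 1)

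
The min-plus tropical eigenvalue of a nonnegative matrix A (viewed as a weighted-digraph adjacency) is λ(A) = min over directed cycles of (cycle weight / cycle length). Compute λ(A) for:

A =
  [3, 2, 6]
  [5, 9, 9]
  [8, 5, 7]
λ(A) = 3

Enumerate directed cycles and compute their means (weight / length). Sample:
  cycle 0 → 0: weight = 3, length = 1, mean = 3/1 ≈ 3.000
  cycle 1 → 1: weight = 9, length = 1, mean = 9/1 ≈ 9.000
  cycle 2 → 2: weight = 7, length = 1, mean = 7/1 ≈ 7.000
  cycle 0 → 1 → 0: weight = 7, length = 2, mean = 7/2 ≈ 3.500
  cycle 0 → 2 → 0: weight = 14, length = 2, mean = 14/2 ≈ 7.000
  cycle 1 → 0 → 1: weight = 7, length = 2, mean = 7/2 ≈ 3.500
Minimum mean = 3.000, attained e.g. along the cycle 0 → 0 with weight 3 and length 1. So λ(A) = 3/1 = 3.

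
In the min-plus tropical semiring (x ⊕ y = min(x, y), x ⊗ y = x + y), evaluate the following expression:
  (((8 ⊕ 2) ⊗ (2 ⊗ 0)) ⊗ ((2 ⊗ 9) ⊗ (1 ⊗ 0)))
(((8 ⊕ 2) ⊗ (2 ⊗ 0)) ⊗ ((2 ⊗ 9) ⊗ (1 ⊗ 0))) = 16

Expand innermost to outermost. Recall ⊕ takes the minimum of its arguments and ⊗ takes their sum. Working out the expression (((8 ⊕ 2) ⊗ (2 ⊗ 0)) ⊗ ((2 ⊗ 9) ⊗ (1 ⊗ 0))) gives 16.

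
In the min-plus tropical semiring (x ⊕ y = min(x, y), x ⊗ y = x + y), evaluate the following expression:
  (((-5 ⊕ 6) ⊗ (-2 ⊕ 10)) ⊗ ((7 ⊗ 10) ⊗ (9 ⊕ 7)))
(((-5 ⊕ 6) ⊗ (-2 ⊕ 10)) ⊗ ((7 ⊗ 10) ⊗ (9 ⊕ 7))) = 17

Expand innermost to outermost. Recall ⊕ takes the minimum of its arguments and ⊗ takes their sum. Working out the expression (((-5 ⊕ 6) ⊗ (-2 ⊕ 10)) ⊗ ((7 ⊗ 10) ⊗ (9 ⊕ 7))) gives 17.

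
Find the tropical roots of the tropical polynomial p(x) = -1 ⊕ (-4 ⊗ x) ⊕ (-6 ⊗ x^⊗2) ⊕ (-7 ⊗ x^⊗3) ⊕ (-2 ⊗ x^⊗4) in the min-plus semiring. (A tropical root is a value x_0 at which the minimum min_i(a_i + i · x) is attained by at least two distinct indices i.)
Roots: {-5, 1, 2, 3}

Each tropical root is a break point of the lower envelope of the lines y = a_i + i · x (there are 5 lines, with slopes 0, 1, ..., 4). Only the lines that attain the minimum somewhere contribute to roots; other lines are dominated. Here the surviving (envelope) indices are i = 4, i = 3, i = 2, i = 1, i = 0.
Intersections between consecutive envelope lines give the roots: for adjacent envelope indices i < j the intersection is x = (a_i − a_j) / (j − i). Reading off the sorted break points: {-5, 1, 2, 3}.
Verification: at each break x_0, at least two indices attain the minimum of min_i(a_i + i · x_0).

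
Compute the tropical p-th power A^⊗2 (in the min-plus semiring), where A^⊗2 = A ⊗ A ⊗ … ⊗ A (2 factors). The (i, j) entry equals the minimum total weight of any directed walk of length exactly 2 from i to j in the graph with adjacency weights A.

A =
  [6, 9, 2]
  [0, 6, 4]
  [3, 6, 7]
A^⊗2 =
  [5, 8, 8]
  [6, 9, 2]
  [6, 12, 5]

Each entry (A^⊗2)_ij equals the minimum over all length-2 walks i = v_0 → v_1 → … → v_2 = j of Σ_t A[v_t][v_{t+1}]. For example, for (i, j) = (0, 2) we minimise over 3 possible intermediate vertex sequences; the minimum is 8, attained along the walk 0 → 0 → 2.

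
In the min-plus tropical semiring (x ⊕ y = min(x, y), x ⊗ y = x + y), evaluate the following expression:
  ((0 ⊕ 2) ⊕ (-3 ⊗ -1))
((0 ⊕ 2) ⊕ (-3 ⊗ -1)) = -4

Expand innermost to outermost. Recall ⊕ takes the minimum of its arguments and ⊗ takes their sum. Working out the expression ((0 ⊕ 2) ⊕ (-3 ⊗ -1)) gives -4.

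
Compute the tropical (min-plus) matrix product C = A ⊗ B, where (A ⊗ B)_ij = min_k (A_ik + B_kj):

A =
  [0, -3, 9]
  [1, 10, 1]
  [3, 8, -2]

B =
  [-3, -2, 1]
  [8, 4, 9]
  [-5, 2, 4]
A ⊗ B =
  [-3, -2, 1]
  [-4, -1, 2]
  [-7, 0, 2]

Apply the min-plus product entry-by-entry:
  C[0][0] = min over k of (A[0][0] + B[0][0] = 0 + -3 = -3, A[0][1] + B[1][0] = -3 + 8 = 5, A[0][2] + B[2][0] = 9 + -5 = 4) = -3 (attained at k = 0)
  C[0][1] = min over k of (A[0][0] + B[0][1] = 0 + -2 = -2, A[0][1] + B[1][1] = -3 + 4 = 1, A[0][2] + B[2][1] = 9 + 2 = 11) = -2 (attained at k = 0)
  C[0][2] = min over k of (A[0][0] + B[0][2] = 0 + 1 = 1, A[0][1] + B[1][2] = -3 + 9 = 6, A[0][2] + B[2][2] = 9 + 4 = 13) = 1 (attained at k = 0)
  C[1][0] = min over k of (A[1][0] + B[0][0] = 1 + -3 = -2, A[1][1] + B[1][0] = 10 + 8 = 18, A[1][2] + B[2][0] = 1 + -5 = -4) = -4 (attained at k = 2)
  C[1][1] = min over k of (A[1][0] + B[0][1] = 1 + -2 = -1, A[1][1] + B[1][1] = 10 + 4 = 14, A[1][2] + B[2][1] = 1 + 2 = 3) = -1 (attained at k = 0)
  C[1][2] = min over k of (A[1][0] + B[0][2] = 1 + 1 = 2, A[1][1] + B[1][2] = 10 + 9 = 19, A[1][2] + B[2][2] = 1 + 4 = 5) = 2 (attained at k = 0)
  C[2][0] = min over k of (A[2][0] + B[0][0] = 3 + -3 = 0, A[2][1] + B[1][0] = 8 + 8 = 16, A[2][2] + B[2][0] = -2 + -5 = -7) = -7 (attained at k = 2)
  C[2][1] = min over k of (A[2][0] + B[0][1] = 3 + -2 = 1, A[2][1] + B[1][1] = 8 + 4 = 12, A[2][2] + B[2][1] = -2 + 2 = 0) = 0 (attained at k = 2)
  C[2][2] = min over k of (A[2][0] + B[0][2] = 3 + 1 = 4, A[2][1] + B[1][2] = 8 + 9 = 17, A[2][2] + B[2][2] = -2 + 4 = 2) = 2 (attained at k = 2)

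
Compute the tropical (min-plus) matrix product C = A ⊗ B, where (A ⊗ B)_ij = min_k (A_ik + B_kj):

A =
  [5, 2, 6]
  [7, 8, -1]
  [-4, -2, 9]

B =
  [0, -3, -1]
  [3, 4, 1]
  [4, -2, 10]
A ⊗ B =
  [5, 2, 3]
  [3, -3, 6]
  [-4, -7, -5]

Apply the min-plus product entry-by-entry:
  C[0][0] = min over k of (A[0][0] + B[0][0] = 5 + 0 = 5, A[0][1] + B[1][0] = 2 + 3 = 5, A[0][2] + B[2][0] = 6 + 4 = 10) = 5 (attained at k = 0)
  C[0][1] = min over k of (A[0][0] + B[0][1] = 5 + -3 = 2, A[0][1] + B[1][1] = 2 + 4 = 6, A[0][2] + B[2][1] = 6 + -2 = 4) = 2 (attained at k = 0)
  C[0][2] = min over k of (A[0][0] + B[0][2] = 5 + -1 = 4, A[0][1] + B[1][2] = 2 + 1 = 3, A[0][2] + B[2][2] = 6 + 10 = 16) = 3 (attained at k = 1)
  C[1][0] = min over k of (A[1][0] + B[0][0] = 7 + 0 = 7, A[1][1] + B[1][0] = 8 + 3 = 11, A[1][2] + B[2][0] = -1 + 4 = 3) = 3 (attained at k = 2)
  C[1][1] = min over k of (A[1][0] + B[0][1] = 7 + -3 = 4, A[1][1] + B[1][1] = 8 + 4 = 12, A[1][2] + B[2][1] = -1 + -2 = -3) = -3 (attained at k = 2)
  C[1][2] = min over k of (A[1][0] + B[0][2] = 7 + -1 = 6, A[1][1] + B[1][2] = 8 + 1 = 9, A[1][2] + B[2][2] = -1 + 10 = 9) = 6 (attained at k = 0)
  C[2][0] = min over k of (A[2][0] + B[0][0] = -4 + 0 = -4, A[2][1] + B[1][0] = -2 + 3 = 1, A[2][2] + B[2][0] = 9 + 4 = 13) = -4 (attained at k = 0)
  C[2][1] = min over k of (A[2][0] + B[0][1] = -4 + -3 = -7, A[2][1] + B[1][1] = -2 + 4 = 2, A[2][2] + B[2][1] = 9 + -2 = 7) = -7 (attained at k = 0)
  C[2][2] = min over k of (A[2][0] + B[0][2] = -4 + -1 = -5, A[2][1] + B[1][2] = -2 + 1 = -1, A[2][2] + B[2][2] = 9 + 10 = 19) = -5 (attained at k = 0)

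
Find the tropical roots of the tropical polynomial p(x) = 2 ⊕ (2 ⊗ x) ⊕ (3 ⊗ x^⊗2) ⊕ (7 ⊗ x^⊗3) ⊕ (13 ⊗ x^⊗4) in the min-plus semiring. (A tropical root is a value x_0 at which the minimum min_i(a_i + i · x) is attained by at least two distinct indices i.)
Roots: {-6, -4, -1, 0}

Each tropical root is a break point of the lower envelope of the lines y = a_i + i · x (there are 5 lines, with slopes 0, 1, ..., 4). Only the lines that attain the minimum somewhere contribute to roots; other lines are dominated. Here the surviving (envelope) indices are i = 4, i = 3, i = 2, i = 1, i = 0.
Intersections between consecutive envelope lines give the roots: for adjacent envelope indices i < j the intersection is x = (a_i − a_j) / (j − i). Reading off the sorted break points: {-6, -4, -1, 0}.
Verification: at each break x_0, at least two indices attain the minimum of min_i(a_i + i · x_0).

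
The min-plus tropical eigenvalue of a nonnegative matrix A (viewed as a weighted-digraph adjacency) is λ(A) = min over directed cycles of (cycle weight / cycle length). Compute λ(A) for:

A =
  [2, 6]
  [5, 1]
λ(A) = 1

Enumerate directed cycles and compute their means (weight / length). Sample:
  cycle 0 → 0: weight = 2, length = 1, mean = 2/1 ≈ 2.000
  cycle 1 → 1: weight = 1, length = 1, mean = 1/1 ≈ 1.000
  cycle 0 → 1 → 0: weight = 11, length = 2, mean = 11/2 ≈ 5.500
  cycle 1 → 0 → 1: weight = 11, length = 2, mean = 11/2 ≈ 5.500
Minimum mean = 1.000, attained e.g. along the cycle 1 → 1 with weight 1 and length 1. So λ(A) = 1/1 = 1.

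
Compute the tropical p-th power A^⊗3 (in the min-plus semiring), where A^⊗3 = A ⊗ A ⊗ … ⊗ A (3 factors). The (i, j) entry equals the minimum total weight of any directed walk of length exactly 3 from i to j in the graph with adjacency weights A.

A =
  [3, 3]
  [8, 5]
A^⊗3 =
  [9, 9]
  [14, 14]

Each entry (A^⊗3)_ij equals the minimum over all length-3 walks i = v_0 → v_1 → … → v_3 = j of Σ_t A[v_t][v_{t+1}]. For example, for (i, j) = (0, 1) we minimise over 4 possible intermediate vertex sequences; the minimum is 9, attained along the walk 0 → 0 → 0 → 1.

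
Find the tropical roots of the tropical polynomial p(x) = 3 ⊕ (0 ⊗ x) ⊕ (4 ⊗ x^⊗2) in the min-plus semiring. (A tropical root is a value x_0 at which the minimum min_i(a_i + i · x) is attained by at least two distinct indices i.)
Roots: {-4, 3}

Each tropical root is a break point of the lower envelope of the lines y = a_i + i · x (there are 3 lines, with slopes 0, 1, ..., 2). Only the lines that attain the minimum somewhere contribute to roots; other lines are dominated. Here the surviving (envelope) indices are i = 2, i = 1, i = 0.
Intersections between consecutive envelope lines give the roots: for adjacent envelope indices i < j the intersection is x = (a_i − a_j) / (j − i). Reading off the sorted break points: {-4, 3}.
Verification: at each break x_0, at least two indices attain the minimum of min_i(a_i + i · x_0).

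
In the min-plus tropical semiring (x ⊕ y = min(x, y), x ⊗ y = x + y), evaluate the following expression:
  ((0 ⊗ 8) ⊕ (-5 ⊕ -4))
((0 ⊗ 8) ⊕ (-5 ⊕ -4)) = -5

Expand innermost to outermost. Recall ⊕ takes the minimum of its arguments and ⊗ takes their sum. Working out the expression ((0 ⊗ 8) ⊕ (-5 ⊕ -4)) gives -5.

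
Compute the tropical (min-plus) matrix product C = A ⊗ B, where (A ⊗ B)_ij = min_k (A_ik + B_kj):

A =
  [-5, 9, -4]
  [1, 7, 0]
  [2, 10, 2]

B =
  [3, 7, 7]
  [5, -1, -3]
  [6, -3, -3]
A ⊗ B =
  [-2, -7, -7]
  [4, -3, -3]
  [5, -1, -1]

Apply the min-plus product entry-by-entry:
  C[0][0] = min over k of (A[0][0] + B[0][0] = -5 + 3 = -2, A[0][1] + B[1][0] = 9 + 5 = 14, A[0][2] + B[2][0] = -4 + 6 = 2) = -2 (attained at k = 0)
  C[0][1] = min over k of (A[0][0] + B[0][1] = -5 + 7 = 2, A[0][1] + B[1][1] = 9 + -1 = 8, A[0][2] + B[2][1] = -4 + -3 = -7) = -7 (attained at k = 2)
  C[0][2] = min over k of (A[0][0] + B[0][2] = -5 + 7 = 2, A[0][1] + B[1][2] = 9 + -3 = 6, A[0][2] + B[2][2] = -4 + -3 = -7) = -7 (attained at k = 2)
  C[1][0] = min over k of (A[1][0] + B[0][0] = 1 + 3 = 4, A[1][1] + B[1][0] = 7 + 5 = 12, A[1][2] + B[2][0] = 0 + 6 = 6) = 4 (attained at k = 0)
  C[1][1] = min over k of (A[1][0] + B[0][1] = 1 + 7 = 8, A[1][1] + B[1][1] = 7 + -1 = 6, A[1][2] + B[2][1] = 0 + -3 = -3) = -3 (attained at k = 2)
  C[1][2] = min over k of (A[1][0] + B[0][2] = 1 + 7 = 8, A[1][1] + B[1][2] = 7 + -3 = 4, A[1][2] + B[2][2] = 0 + -3 = -3) = -3 (attained at k = 2)
  C[2][0] = min over k of (A[2][0] + B[0][0] = 2 + 3 = 5, A[2][1] + B[1][0] = 10 + 5 = 15, A[2][2] + B[2][0] = 2 + 6 = 8) = 5 (attained at k = 0)
  C[2][1] = min over k of (A[2][0] + B[0][1] = 2 + 7 = 9, A[2][1] + B[1][1] = 10 + -1 = 9, A[2][2] + B[2][1] = 2 + -3 = -1) = -1 (attained at k = 2)
  C[2][2] = min over k of (A[2][0] + B[0][2] = 2 + 7 = 9, A[2][1] + B[1][2] = 10 + -3 = 7, A[2][2] + B[2][2] = 2 + -3 = -1) = -1 (attained at k = 2)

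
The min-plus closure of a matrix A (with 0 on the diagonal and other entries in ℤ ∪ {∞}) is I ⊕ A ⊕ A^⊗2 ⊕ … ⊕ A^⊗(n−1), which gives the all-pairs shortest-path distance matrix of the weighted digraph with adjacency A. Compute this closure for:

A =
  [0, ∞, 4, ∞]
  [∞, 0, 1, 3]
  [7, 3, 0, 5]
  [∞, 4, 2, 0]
Closure =
  [0, 7, 4, 9]
  [8, 0, 1, 3]
  [7, 3, 0, 5]
  [9, 4, 2, 0]

This is the Floyd-Warshall all-pairs shortest-path computation. For each intermediate vertex k = 0, 1, …, 3, update dist[i][j] ← min(dist[i][j], dist[i][k] + dist[k][j]). The final matrix gives, for each (i, j), the minimum total weight of any directed path from i to j (possibly empty when i = j).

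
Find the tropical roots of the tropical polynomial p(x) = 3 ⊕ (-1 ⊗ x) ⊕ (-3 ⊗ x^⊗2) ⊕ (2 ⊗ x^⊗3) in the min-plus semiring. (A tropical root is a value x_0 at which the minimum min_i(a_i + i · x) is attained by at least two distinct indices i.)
Roots: {-5, 2, 4}

Each tropical root is a break point of the lower envelope of the lines y = a_i + i · x (there are 4 lines, with slopes 0, 1, ..., 3). Only the lines that attain the minimum somewhere contribute to roots; other lines are dominated. Here the surviving (envelope) indices are i = 3, i = 2, i = 1, i = 0.
Intersections between consecutive envelope lines give the roots: for adjacent envelope indices i < j the intersection is x = (a_i − a_j) / (j − i). Reading off the sorted break points: {-5, 2, 4}.
Verification: at each break x_0, at least two indices attain the minimum of min_i(a_i + i · x_0).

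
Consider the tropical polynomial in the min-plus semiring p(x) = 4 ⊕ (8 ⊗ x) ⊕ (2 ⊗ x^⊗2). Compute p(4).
p(4) = 4

A tropical monomial a ⊗ x^⊗i evaluates to a + i · x. Evaluating each term at x = 4:
  Term 0 contributes 4 + 0 · 4 = 4
  Term 1 contributes 8 + 1 · 4 = 12
  Term 2 contributes 2 + 2 · 4 = 10
p(4) = ⊕ of these = min[4, 12, 10] = 4.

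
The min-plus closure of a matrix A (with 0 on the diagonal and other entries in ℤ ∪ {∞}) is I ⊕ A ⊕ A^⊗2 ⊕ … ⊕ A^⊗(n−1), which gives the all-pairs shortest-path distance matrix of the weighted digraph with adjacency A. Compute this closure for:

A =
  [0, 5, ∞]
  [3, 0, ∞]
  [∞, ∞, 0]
Closure =
  [0, 5, ∞]
  [3, 0, ∞]
  [∞, ∞, 0]

This is the Floyd-Warshall all-pairs shortest-path computation. For each intermediate vertex k = 0, 1, …, 2, update dist[i][j] ← min(dist[i][j], dist[i][k] + dist[k][j]). The final matrix gives, for each (i, j), the minimum total weight of any directed path from i to j (possibly empty when i = j).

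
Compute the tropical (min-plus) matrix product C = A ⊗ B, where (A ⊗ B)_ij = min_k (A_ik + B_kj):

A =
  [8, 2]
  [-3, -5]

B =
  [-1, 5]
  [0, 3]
A ⊗ B =
  [2, 5]
  [-5, -2]

Apply the min-plus product entry-by-entry:
  C[0][0] = min over k of (A[0][0] + B[0][0] = 8 + -1 = 7, A[0][1] + B[1][0] = 2 + 0 = 2) = 2 (attained at k = 1)
  C[0][1] = min over k of (A[0][0] + B[0][1] = 8 + 5 = 13, A[0][1] + B[1][1] = 2 + 3 = 5) = 5 (attained at k = 1)
  C[1][0] = min over k of (A[1][0] + B[0][0] = -3 + -1 = -4, A[1][1] + B[1][0] = -5 + 0 = -5) = -5 (attained at k = 1)
  C[1][1] = min over k of (A[1][0] + B[0][1] = -3 + 5 = 2, A[1][1] + B[1][1] = -5 + 3 = -2) = -2 (attained at k = 1)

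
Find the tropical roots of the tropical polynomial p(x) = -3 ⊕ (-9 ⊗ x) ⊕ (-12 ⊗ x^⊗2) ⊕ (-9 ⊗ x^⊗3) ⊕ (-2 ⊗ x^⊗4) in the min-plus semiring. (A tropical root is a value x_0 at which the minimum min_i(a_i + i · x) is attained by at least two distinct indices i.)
Roots: {-7, -3, 3, 6}

Each tropical root is a break point of the lower envelope of the lines y = a_i + i · x (there are 5 lines, with slopes 0, 1, ..., 4). Only the lines that attain the minimum somewhere contribute to roots; other lines are dominated. Here the surviving (envelope) indices are i = 4, i = 3, i = 2, i = 1, i = 0.
Intersections between consecutive envelope lines give the roots: for adjacent envelope indices i < j the intersection is x = (a_i − a_j) / (j − i). Reading off the sorted break points: {-7, -3, 3, 6}.
Verification: at each break x_0, at least two indices attain the minimum of min_i(a_i + i · x_0).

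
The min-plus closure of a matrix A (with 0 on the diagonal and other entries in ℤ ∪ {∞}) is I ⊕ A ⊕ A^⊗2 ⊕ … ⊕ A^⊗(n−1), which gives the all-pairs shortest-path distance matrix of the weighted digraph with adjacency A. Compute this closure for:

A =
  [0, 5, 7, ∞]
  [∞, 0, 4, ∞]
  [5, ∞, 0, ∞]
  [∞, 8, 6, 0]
Closure =
  [0, 5, 7, ∞]
  [9, 0, 4, ∞]
  [5, 10, 0, ∞]
  [11, 8, 6, 0]

This is the Floyd-Warshall all-pairs shortest-path computation. For each intermediate vertex k = 0, 1, …, 3, update dist[i][j] ← min(dist[i][j], dist[i][k] + dist[k][j]). The final matrix gives, for each (i, j), the minimum total weight of any directed path from i to j (possibly empty when i = j).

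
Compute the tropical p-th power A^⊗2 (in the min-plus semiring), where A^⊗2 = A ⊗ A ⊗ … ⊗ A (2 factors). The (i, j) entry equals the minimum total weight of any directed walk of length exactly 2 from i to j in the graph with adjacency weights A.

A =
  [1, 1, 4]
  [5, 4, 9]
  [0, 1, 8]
A^⊗2 =
  [2, 2, 5]
  [6, 6, 9]
  [1, 1, 4]

Each entry (A^⊗2)_ij equals the minimum over all length-2 walks i = v_0 → v_1 → … → v_2 = j of Σ_t A[v_t][v_{t+1}]. For example, for (i, j) = (0, 2) we minimise over 3 possible intermediate vertex sequences; the minimum is 5, attained along the walk 0 → 0 → 2.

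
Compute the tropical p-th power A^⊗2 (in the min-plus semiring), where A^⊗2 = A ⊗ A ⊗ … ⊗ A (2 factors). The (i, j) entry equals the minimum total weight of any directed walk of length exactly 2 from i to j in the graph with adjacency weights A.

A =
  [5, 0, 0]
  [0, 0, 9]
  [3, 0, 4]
A^⊗2 =
  [0, 0, 4]
  [0, 0, 0]
  [0, 0, 3]

Each entry (A^⊗2)_ij equals the minimum over all length-2 walks i = v_0 → v_1 → … → v_2 = j of Σ_t A[v_t][v_{t+1}]. For example, for (i, j) = (0, 2) we minimise over 3 possible intermediate vertex sequences; the minimum is 4, attained along the walk 0 → 2 → 2.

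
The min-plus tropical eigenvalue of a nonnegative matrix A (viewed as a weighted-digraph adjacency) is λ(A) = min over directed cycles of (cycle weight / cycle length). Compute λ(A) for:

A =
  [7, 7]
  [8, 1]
λ(A) = 1

Enumerate directed cycles and compute their means (weight / length). Sample:
  cycle 0 → 0: weight = 7, length = 1, mean = 7/1 ≈ 7.000
  cycle 1 → 1: weight = 1, length = 1, mean = 1/1 ≈ 1.000
  cycle 0 → 1 → 0: weight = 15, length = 2, mean = 15/2 ≈ 7.500
  cycle 1 → 0 → 1: weight = 15, length = 2, mean = 15/2 ≈ 7.500
Minimum mean = 1.000, attained e.g. along the cycle 1 → 1 with weight 1 and length 1. So λ(A) = 1/1 = 1.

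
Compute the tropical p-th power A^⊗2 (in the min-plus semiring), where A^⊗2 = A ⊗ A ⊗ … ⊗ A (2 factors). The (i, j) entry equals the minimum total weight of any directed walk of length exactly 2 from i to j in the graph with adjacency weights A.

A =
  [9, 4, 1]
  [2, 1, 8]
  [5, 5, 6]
A^⊗2 =
  [6, 5, 7]
  [3, 2, 3]
  [7, 6, 6]

Each entry (A^⊗2)_ij equals the minimum over all length-2 walks i = v_0 → v_1 → … → v_2 = j of Σ_t A[v_t][v_{t+1}]. For example, for (i, j) = (0, 2) we minimise over 3 possible intermediate vertex sequences; the minimum is 7, attained along the walk 0 → 2 → 2.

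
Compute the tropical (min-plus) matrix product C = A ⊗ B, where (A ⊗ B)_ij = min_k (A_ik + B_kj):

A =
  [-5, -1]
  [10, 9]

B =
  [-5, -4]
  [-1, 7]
A ⊗ B =
  [-10, -9]
  [5, 6]

Apply the min-plus product entry-by-entry:
  C[0][0] = min over k of (A[0][0] + B[0][0] = -5 + -5 = -10, A[0][1] + B[1][0] = -1 + -1 = -2) = -10 (attained at k = 0)
  C[0][1] = min over k of (A[0][0] + B[0][1] = -5 + -4 = -9, A[0][1] + B[1][1] = -1 + 7 = 6) = -9 (attained at k = 0)
  C[1][0] = min over k of (A[1][0] + B[0][0] = 10 + -5 = 5, A[1][1] + B[1][0] = 9 + -1 = 8) = 5 (attained at k = 0)
  C[1][1] = min over k of (A[1][0] + B[0][1] = 10 + -4 = 6, A[1][1] + B[1][1] = 9 + 7 = 16) = 6 (attained at k = 0)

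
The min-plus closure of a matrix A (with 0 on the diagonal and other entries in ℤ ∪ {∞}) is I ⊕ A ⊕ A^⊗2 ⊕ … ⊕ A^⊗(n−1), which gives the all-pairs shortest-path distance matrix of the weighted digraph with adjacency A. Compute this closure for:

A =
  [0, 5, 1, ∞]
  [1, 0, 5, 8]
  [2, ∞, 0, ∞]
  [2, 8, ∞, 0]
Closure =
  [0, 5, 1, 13]
  [1, 0, 2, 8]
  [2, 7, 0, 15]
  [2, 7, 3, 0]

This is the Floyd-Warshall all-pairs shortest-path computation. For each intermediate vertex k = 0, 1, …, 3, update dist[i][j] ← min(dist[i][j], dist[i][k] + dist[k][j]). The final matrix gives, for each (i, j), the minimum total weight of any directed path from i to j (possibly empty when i = j).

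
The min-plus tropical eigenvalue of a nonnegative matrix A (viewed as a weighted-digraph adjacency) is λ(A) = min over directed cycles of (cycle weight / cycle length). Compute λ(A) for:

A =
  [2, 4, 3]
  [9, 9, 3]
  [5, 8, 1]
λ(A) = 1

Enumerate directed cycles and compute their means (weight / length). Sample:
  cycle 0 → 0: weight = 2, length = 1, mean = 2/1 ≈ 2.000
  cycle 1 → 1: weight = 9, length = 1, mean = 9/1 ≈ 9.000
  cycle 2 → 2: weight = 1, length = 1, mean = 1/1 ≈ 1.000
  cycle 0 → 1 → 0: weight = 13, length = 2, mean = 13/2 ≈ 6.500
  cycle 0 → 2 → 0: weight = 8, length = 2, mean = 8/2 ≈ 4.000
  cycle 1 → 0 → 1: weight = 13, length = 2, mean = 13/2 ≈ 6.500
Minimum mean = 1.000, attained e.g. along the cycle 2 → 2 with weight 1 and length 1. So λ(A) = 1/1 = 1.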